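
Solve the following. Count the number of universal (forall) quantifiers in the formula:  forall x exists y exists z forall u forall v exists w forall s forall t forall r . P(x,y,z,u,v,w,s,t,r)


Quantifier prefix: forall x exists y exists z forall u forall v exists w forall s forall t forall r
Mark each quantifier type:
  U E E U U E U U U
Universal count = 6, Existential count = 3
Asked for universal (forall) quantifiers: 6

6


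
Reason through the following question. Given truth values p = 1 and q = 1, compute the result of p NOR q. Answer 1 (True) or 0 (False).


p = 1, q = 1
Operation: p NOR q
Evaluate: 1 NOR 1 = 0

0


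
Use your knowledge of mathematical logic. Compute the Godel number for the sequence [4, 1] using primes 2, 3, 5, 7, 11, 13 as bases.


Encode each element as an exponent of the corresponding prime:
  2^4 = 16
  3^1 = 3
Product = 16 * 3 = 48

48


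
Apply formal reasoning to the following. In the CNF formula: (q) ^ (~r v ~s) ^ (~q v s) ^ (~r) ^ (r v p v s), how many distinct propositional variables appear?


Identify each variable that appears in the formula.
Variables found: p, q, r, s
Count = 4

4


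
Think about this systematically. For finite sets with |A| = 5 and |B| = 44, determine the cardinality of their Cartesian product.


The Cartesian product A x B contains all ordered pairs (a, b).
|A x B| = |A| * |B| = 5 * 44 = 220

220


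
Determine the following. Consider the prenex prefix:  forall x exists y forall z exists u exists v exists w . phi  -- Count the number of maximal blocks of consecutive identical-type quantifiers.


Quantifier-type sequence: A E A E E E  (A=forall, E=exists)
Group into maximal same-type runs:
  Ax1 | Ex1 | Ax1 | Ex3
Number of blocks = 4

4


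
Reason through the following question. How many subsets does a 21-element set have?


The power set of a set with n elements has 2^n elements.
|P(S)| = 2^21 = 2097152

2097152


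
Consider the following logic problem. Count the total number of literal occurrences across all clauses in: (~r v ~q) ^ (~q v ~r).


Counting literals in each clause:
Clause 1: 2 literal(s)
Clause 2: 2 literal(s)
Total = 4

4


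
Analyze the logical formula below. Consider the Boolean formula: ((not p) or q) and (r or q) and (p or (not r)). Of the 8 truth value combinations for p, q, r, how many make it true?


Evaluate all 8 assignments for p, q, r:
p=0, q=0, r=0: 0
p=0, q=0, r=1: 0
p=0, q=1, r=0: 1
p=0, q=1, r=1: 0
p=1, q=0, r=0: 0
p=1, q=0, r=1: 0
p=1, q=1, r=0: 1
p=1, q=1, r=1: 1
Satisfying count = 3

3


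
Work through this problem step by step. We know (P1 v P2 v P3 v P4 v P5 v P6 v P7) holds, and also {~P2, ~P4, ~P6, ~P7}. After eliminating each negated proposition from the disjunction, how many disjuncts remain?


Original disjuncts (7): P1, P2, P3, P4, P5, P6, P7
Negated (eliminate): ~P2, ~P4, ~P6, ~P7
Remaining disjuncts: P1, P3, P5
Count = 7 - 4 = 3

3


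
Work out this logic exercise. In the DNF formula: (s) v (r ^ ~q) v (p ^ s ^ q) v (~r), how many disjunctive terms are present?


A DNF formula is a disjunction of terms (conjunctions).
Terms are separated by v.
Counting the disjuncts: 4 terms.

4


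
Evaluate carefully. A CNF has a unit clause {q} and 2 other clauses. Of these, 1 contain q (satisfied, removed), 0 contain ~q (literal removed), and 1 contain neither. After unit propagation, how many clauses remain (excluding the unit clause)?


Satisfied (removed): 1
Shortened (remain): 0
Unchanged (remain): 1
Remaining = 0 + 1 = 1

1


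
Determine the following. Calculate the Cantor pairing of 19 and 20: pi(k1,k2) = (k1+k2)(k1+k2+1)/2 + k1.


k1 + k2 = 39
(k1+k2)(k1+k2+1)/2 = 39 * 40 / 2 = 780
pi = 780 + 19 = 799

799


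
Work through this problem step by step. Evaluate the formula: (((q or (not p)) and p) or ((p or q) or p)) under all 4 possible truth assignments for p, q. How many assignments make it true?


Check all 4 assignments:
p=0, q=0: 0
p=0, q=1: 1
p=1, q=0: 1
p=1, q=1: 1
Count of True = 3

3


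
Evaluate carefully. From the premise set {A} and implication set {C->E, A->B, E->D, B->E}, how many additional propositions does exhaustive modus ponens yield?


Initial facts: {A}
Apply modus ponens to closure:
  A and A->B  =>  B
  B and B->E  =>  E
  E and E->D  =>  D
Final known: {A, B, D, E}
New propositions: {B, D, E}
Count = 3

3


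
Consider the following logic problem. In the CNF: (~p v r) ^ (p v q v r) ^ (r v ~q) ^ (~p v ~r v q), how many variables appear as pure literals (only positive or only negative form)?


Check each variable for pure literal status:
p: mixed (not pure)
q: mixed (not pure)
r: mixed (not pure)
Pure literal count = 0

0


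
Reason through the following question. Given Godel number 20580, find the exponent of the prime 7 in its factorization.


Factorize 20580 by dividing by 7 repeatedly.
Division steps: 7 divides 20580 exactly 3 time(s).
Exponent of 7 = 3

3


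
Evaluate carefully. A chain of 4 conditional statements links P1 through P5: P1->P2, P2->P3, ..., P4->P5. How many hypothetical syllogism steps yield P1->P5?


With 4 implications in a chain connecting 5 propositions:
P1->P2, P2->P3, ..., P4->P5
Steps needed = (number of implications) - 1 = 4 - 1 = 3

3


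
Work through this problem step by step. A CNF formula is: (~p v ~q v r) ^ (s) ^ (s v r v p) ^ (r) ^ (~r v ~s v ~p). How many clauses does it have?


A CNF formula is a conjunction of clauses.
Clauses are separated by ^.
Counting the conjuncts: 5 clauses.

5


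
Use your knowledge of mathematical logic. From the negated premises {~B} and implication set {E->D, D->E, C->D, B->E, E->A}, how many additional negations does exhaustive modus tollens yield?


Initial negated facts: {~B}
Apply modus tollens to closure:
  (no implication fires)
Final negated: {~B}
New negations: {(none)}
Count = 0

0


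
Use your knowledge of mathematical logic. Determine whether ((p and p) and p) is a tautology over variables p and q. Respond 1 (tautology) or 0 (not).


Check all 4 assignments:
p=0, q=0: 0
p=0, q=1: 0
p=1, q=0: 1
p=1, q=1: 1
Satisfying count = 2/4.
Tautology iff count = 4: no.

0


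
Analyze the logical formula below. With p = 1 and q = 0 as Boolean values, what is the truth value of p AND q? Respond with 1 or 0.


p = 1, q = 0
Operation: p AND q
Evaluate: 1 AND 0 = 0

0


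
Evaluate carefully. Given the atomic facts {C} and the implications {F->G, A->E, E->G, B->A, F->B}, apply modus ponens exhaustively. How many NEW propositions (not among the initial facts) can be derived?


Initial facts: {C}
Apply modus ponens to closure:
  (no implication fires)
Final known: {C}
New propositions: {(none)}
Count = 0

0


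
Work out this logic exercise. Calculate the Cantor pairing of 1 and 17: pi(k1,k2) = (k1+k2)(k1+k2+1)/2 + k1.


k1 + k2 = 18
(k1+k2)(k1+k2+1)/2 = 18 * 19 / 2 = 171
pi = 171 + 1 = 172

172


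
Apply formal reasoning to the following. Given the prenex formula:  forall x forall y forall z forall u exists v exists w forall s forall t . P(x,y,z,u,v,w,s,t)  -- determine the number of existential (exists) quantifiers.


Quantifier prefix: forall x forall y forall z forall u exists v exists w forall s forall t
Mark each quantifier type:
  U U U U E E U U
Universal count = 6, Existential count = 2
Asked for existential (exists) quantifiers: 2

2


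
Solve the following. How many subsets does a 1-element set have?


The power set of a set with n elements has 2^n elements.
|P(S)| = 2^1 = 2

2


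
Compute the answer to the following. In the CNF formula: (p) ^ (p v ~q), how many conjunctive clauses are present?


A CNF formula is a conjunction of clauses.
Clauses are separated by ^.
Counting the conjuncts: 2 clauses.

2


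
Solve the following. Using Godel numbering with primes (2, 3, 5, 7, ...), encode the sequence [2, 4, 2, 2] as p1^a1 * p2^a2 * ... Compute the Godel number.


Encode each element as an exponent of the corresponding prime:
  2^2 = 4
  3^4 = 81
  5^2 = 25
  7^2 = 49
Product = 4 * 81 * 25 * 49 = 396900

396900


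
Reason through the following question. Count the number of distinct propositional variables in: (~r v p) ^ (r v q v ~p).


Identify each variable that appears in the formula.
Variables found: p, q, r
Count = 3

3


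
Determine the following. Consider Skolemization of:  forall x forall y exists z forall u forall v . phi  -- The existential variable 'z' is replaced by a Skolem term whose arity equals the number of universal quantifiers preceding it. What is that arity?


Quantifier prefix: forall x forall y exists z forall u forall v
'z' is existentially quantified at position 3.
Universal variables preceding it: x, y
Skolem function arity = 2

2


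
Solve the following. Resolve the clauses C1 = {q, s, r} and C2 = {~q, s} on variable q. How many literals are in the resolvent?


Remove q from C1 and ~q from C2.
C1 remainder: {s, r}
C2 remainder: {s}
Union (resolvent): {r, s}
Resolvent has 2 literal(s).

2


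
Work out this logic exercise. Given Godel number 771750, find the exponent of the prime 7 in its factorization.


Factorize 771750 by dividing by 7 repeatedly.
Division steps: 7 divides 771750 exactly 3 time(s).
Exponent of 7 = 3

3


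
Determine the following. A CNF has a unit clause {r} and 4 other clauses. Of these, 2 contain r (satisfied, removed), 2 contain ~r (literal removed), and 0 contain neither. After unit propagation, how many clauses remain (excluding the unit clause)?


Satisfied (removed): 2
Shortened (remain): 2
Unchanged (remain): 0
Remaining = 2 + 0 = 2

2


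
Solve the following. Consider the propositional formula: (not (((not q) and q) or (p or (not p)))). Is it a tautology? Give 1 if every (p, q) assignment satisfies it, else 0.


Check all 4 assignments:
p=0, q=0: 0
p=0, q=1: 0
p=1, q=0: 0
p=1, q=1: 0
Satisfying count = 0/4.
Tautology iff count = 4: no.

0


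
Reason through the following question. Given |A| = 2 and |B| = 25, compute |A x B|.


The Cartesian product A x B contains all ordered pairs (a, b).
|A x B| = |A| * |B| = 2 * 25 = 50

50


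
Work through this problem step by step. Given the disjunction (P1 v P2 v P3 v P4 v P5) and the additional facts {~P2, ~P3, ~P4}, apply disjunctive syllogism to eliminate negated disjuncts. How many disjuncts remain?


Original disjuncts (5): P1, P2, P3, P4, P5
Negated (eliminate): ~P2, ~P3, ~P4
Remaining disjuncts: P1, P5
Count = 5 - 3 = 2

2


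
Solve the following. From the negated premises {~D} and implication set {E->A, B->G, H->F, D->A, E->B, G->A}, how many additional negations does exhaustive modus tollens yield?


Initial negated facts: {~D}
Apply modus tollens to closure:
  (no implication fires)
Final negated: {~D}
New negations: {(none)}
Count = 0

0


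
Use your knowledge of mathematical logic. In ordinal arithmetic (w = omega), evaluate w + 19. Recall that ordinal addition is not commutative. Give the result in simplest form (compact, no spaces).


Compute w + 19.
Ordinal + is associative but NOT commutative; for finite n>0, n + w = w but w + n stays w+n.
w + 19 is already in normal form (a successor ordinal beyond w).
Result = w+19

w+19


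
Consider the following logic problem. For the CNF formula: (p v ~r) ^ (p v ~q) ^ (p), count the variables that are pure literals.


Check each variable for pure literal status:
p: pure positive
q: pure negative
r: pure negative
Pure literal count = 3

3


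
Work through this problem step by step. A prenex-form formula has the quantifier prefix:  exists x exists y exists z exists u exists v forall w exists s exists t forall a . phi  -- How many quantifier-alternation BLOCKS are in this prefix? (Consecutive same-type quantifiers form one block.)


Quantifier-type sequence: E E E E E A E E A  (A=forall, E=exists)
Group into maximal same-type runs:
  Ex5 | Ax1 | Ex2 | Ax1
Number of blocks = 4

4


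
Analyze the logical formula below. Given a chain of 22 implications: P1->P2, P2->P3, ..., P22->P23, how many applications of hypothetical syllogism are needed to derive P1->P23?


With 22 implications in a chain connecting 23 propositions:
P1->P2, P2->P3, ..., P22->P23
Steps needed = (number of implications) - 1 = 22 - 1 = 21

21


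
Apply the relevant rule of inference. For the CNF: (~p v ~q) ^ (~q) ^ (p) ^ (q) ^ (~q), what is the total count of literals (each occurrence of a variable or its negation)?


Counting literals in each clause:
Clause 1: 2 literal(s)
Clause 2: 1 literal(s)
Clause 3: 1 literal(s)
Clause 4: 1 literal(s)
Clause 5: 1 literal(s)
Total = 6

6


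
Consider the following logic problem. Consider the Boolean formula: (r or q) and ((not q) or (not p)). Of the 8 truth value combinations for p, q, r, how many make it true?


Evaluate all 8 assignments for p, q, r:
p=0, q=0, r=0: 0
p=0, q=0, r=1: 1
p=0, q=1, r=0: 1
p=0, q=1, r=1: 1
p=1, q=0, r=0: 0
p=1, q=0, r=1: 1
p=1, q=1, r=0: 0
p=1, q=1, r=1: 0
Satisfying count = 4

4


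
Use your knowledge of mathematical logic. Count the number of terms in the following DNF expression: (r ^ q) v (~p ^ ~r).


A DNF formula is a disjunction of terms (conjunctions).
Terms are separated by v.
Counting the disjuncts: 2 terms.

2


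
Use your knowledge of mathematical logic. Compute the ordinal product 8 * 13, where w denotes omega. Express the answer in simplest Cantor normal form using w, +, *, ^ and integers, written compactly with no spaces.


Compute 8 * 13.
Ordinal * is associative and left-distributive over +, but NOT commutative; for finite n>1, n*w = w but w*n stays w*n.
Both finite; ordinal * agrees with natural *: 8 * 13 = 104.
Result = 104

104


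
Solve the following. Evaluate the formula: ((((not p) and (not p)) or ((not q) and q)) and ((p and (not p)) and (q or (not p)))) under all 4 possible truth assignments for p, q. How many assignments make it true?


Check all 4 assignments:
p=0, q=0: 0
p=0, q=1: 0
p=1, q=0: 0
p=1, q=1: 0
Count of True = 0

0


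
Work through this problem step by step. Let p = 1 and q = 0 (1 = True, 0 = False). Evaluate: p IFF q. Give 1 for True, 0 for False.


p = 1, q = 0
Operation: p IFF q
Evaluate: 1 IFF 0 = 0

0


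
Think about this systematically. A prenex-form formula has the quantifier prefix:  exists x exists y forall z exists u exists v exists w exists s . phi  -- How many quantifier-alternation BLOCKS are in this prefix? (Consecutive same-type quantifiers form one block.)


Quantifier-type sequence: E E A E E E E  (A=forall, E=exists)
Group into maximal same-type runs:
  Ex2 | Ax1 | Ex4
Number of blocks = 3

3


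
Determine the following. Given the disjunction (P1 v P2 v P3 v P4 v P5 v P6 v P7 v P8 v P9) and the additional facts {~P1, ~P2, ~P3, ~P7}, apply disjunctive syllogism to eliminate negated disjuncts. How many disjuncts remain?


Original disjuncts (9): P1, P2, P3, P4, P5, P6, P7, P8, P9
Negated (eliminate): ~P1, ~P2, ~P3, ~P7
Remaining disjuncts: P4, P5, P6, P8, P9
Count = 9 - 4 = 5

5


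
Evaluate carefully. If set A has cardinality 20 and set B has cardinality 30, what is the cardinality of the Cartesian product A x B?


The Cartesian product A x B contains all ordered pairs (a, b).
|A x B| = |A| * |B| = 20 * 30 = 600

600


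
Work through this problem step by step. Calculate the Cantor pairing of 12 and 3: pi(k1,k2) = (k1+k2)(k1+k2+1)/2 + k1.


k1 + k2 = 15
(k1+k2)(k1+k2+1)/2 = 15 * 16 / 2 = 120
pi = 120 + 12 = 132

132


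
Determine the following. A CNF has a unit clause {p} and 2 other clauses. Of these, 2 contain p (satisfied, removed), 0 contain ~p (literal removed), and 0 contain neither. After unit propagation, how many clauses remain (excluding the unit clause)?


Satisfied (removed): 2
Shortened (remain): 0
Unchanged (remain): 0
Remaining = 0 + 0 = 0

0


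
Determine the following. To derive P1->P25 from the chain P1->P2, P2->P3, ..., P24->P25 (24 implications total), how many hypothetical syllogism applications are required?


With 24 implications in a chain connecting 25 propositions:
P1->P2, P2->P3, ..., P24->P25
Steps needed = (number of implications) - 1 = 24 - 1 = 23

23


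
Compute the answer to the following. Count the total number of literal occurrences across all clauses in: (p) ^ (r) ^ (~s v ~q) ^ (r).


Counting literals in each clause:
Clause 1: 1 literal(s)
Clause 2: 1 literal(s)
Clause 3: 2 literal(s)
Clause 4: 1 literal(s)
Total = 5

5


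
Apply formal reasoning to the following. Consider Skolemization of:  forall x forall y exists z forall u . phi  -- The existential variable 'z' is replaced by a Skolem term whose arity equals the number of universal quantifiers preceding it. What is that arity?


Quantifier prefix: forall x forall y exists z forall u
'z' is existentially quantified at position 3.
Universal variables preceding it: x, y
Skolem function arity = 2

2


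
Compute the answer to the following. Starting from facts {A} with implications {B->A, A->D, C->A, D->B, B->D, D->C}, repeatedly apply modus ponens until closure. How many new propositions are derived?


Initial facts: {A}
Apply modus ponens to closure:
  A and A->D  =>  D
  D and D->B  =>  B
  D and D->C  =>  C
Final known: {A, B, C, D}
New propositions: {B, C, D}
Count = 3

3


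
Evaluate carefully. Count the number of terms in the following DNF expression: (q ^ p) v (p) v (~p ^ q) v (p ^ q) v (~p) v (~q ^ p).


A DNF formula is a disjunction of terms (conjunctions).
Terms are separated by v.
Counting the disjuncts: 6 terms.

6


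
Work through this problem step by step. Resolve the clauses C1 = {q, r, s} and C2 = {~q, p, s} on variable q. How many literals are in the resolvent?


Remove q from C1 and ~q from C2.
C1 remainder: {r, s}
C2 remainder: {p, s}
Union (resolvent): {p, r, s}
Resolvent has 3 literal(s).

3


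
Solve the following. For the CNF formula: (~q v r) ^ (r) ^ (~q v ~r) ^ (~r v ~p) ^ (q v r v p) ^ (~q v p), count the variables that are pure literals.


Check each variable for pure literal status:
p: mixed (not pure)
q: mixed (not pure)
r: mixed (not pure)
Pure literal count = 0

0


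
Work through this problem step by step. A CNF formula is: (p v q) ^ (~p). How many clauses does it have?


A CNF formula is a conjunction of clauses.
Clauses are separated by ^.
Counting the conjuncts: 2 clauses.

2


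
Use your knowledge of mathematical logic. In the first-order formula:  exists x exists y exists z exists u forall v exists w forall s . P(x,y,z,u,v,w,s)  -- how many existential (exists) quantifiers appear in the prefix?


Quantifier prefix: exists x exists y exists z exists u forall v exists w forall s
Mark each quantifier type:
  E E E E U E U
Universal count = 2, Existential count = 5
Asked for existential (exists) quantifiers: 5

5


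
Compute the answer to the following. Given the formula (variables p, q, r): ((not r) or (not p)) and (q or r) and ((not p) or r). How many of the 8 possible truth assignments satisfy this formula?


Evaluate all 8 assignments for p, q, r:
p=0, q=0, r=0: 0
p=0, q=0, r=1: 1
p=0, q=1, r=0: 1
p=0, q=1, r=1: 1
p=1, q=0, r=0: 0
p=1, q=0, r=1: 0
p=1, q=1, r=0: 0
p=1, q=1, r=1: 0
Satisfying count = 3

3


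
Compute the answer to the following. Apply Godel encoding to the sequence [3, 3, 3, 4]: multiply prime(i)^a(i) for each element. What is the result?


Encode each element as an exponent of the corresponding prime:
  2^3 = 8
  3^3 = 27
  5^3 = 125
  7^4 = 2401
Product = 8 * 27 * 125 * 2401 = 64827000

64827000


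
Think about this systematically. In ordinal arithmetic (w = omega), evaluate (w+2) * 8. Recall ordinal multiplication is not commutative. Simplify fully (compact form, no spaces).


Compute (w+2) * 8.
Ordinal * is associative and left-distributive over +, but NOT commutative; for finite n>1, n*w = w but w*n stays w*n.
(w+2) * 8 = (w+2) repeated 8 times. Each intermediate +2 is absorbed by the following w; only the last survives: w*8+2.
Result = w*8+2

w*8+2


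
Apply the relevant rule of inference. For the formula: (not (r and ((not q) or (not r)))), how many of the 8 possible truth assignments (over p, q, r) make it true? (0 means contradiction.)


Check all 8 assignments:
p=0, q=0, r=0: 1
p=0, q=0, r=1: 0
p=0, q=1, r=0: 1
p=0, q=1, r=1: 1
p=1, q=0, r=0: 1
p=1, q=0, r=1: 0
p=1, q=1, r=0: 1
p=1, q=1, r=1: 1
Count of True = 6

6


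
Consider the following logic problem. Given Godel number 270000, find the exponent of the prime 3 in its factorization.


Factorize 270000 by dividing by 3 repeatedly.
Division steps: 3 divides 270000 exactly 3 time(s).
Exponent of 3 = 3

3


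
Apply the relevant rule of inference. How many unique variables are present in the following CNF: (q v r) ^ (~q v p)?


Identify each variable that appears in the formula.
Variables found: p, q, r
Count = 3

3


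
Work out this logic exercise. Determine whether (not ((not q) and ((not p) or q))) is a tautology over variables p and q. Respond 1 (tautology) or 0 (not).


Check all 4 assignments:
p=0, q=0: 0
p=0, q=1: 1
p=1, q=0: 1
p=1, q=1: 1
Satisfying count = 3/4.
Tautology iff count = 4: no.

0


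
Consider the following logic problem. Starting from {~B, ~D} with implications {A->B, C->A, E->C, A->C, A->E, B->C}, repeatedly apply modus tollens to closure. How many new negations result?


Initial negated facts: {~B, ~D}
Apply modus tollens to closure:
  ~B and A->B  =>  ~A
  ~A and C->A  =>  ~C
  ~C and E->C  =>  ~E
Final negated: {~A, ~B, ~C, ~D, ~E}
New negations: {~A, ~C, ~E}
Count = 3

3


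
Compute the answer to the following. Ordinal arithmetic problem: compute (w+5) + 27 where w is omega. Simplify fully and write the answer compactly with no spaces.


Compute (w+5) + 27.
Ordinal + is associative but NOT commutative; for finite n>0, n + w = w but w + n stays w+n.
By associativity: (w+5) + 27 = w + (5+27) = w+32.
Result = w+32

w+32


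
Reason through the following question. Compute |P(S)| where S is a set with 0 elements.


The power set of a set with n elements has 2^n elements.
|P(S)| = 2^0 = 1

1


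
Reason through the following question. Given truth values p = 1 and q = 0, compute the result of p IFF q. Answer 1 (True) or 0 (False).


p = 1, q = 0
Operation: p IFF q
Evaluate: 1 IFF 0 = 0

0


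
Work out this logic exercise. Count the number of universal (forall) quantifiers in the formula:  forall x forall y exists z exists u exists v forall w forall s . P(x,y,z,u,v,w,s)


Quantifier prefix: forall x forall y exists z exists u exists v forall w forall s
Mark each quantifier type:
  U U E E E U U
Universal count = 4, Existential count = 3
Asked for universal (forall) quantifiers: 4

4


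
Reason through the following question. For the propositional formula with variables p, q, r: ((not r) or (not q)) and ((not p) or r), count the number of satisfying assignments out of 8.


Evaluate all 8 assignments for p, q, r:
p=0, q=0, r=0: 1
p=0, q=0, r=1: 1
p=0, q=1, r=0: 1
p=0, q=1, r=1: 0
p=1, q=0, r=0: 0
p=1, q=0, r=1: 1
p=1, q=1, r=0: 0
p=1, q=1, r=1: 0
Satisfying count = 4

4


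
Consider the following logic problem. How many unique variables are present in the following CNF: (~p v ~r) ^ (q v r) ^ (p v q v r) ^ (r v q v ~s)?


Identify each variable that appears in the formula.
Variables found: p, q, r, s
Count = 4

4


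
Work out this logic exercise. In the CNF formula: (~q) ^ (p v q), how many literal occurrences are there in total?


Counting literals in each clause:
Clause 1: 1 literal(s)
Clause 2: 2 literal(s)
Total = 3

3


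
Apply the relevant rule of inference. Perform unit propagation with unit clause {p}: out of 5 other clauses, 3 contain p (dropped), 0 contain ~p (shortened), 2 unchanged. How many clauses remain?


Satisfied (removed): 3
Shortened (remain): 0
Unchanged (remain): 2
Remaining = 0 + 2 = 2

2


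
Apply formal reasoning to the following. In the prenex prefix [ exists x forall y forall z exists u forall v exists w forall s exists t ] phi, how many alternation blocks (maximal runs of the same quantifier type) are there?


Quantifier-type sequence: E A A E A E A E  (A=forall, E=exists)
Group into maximal same-type runs:
  Ex1 | Ax2 | Ex1 | Ax1 | Ex1 | Ax1 | Ex1
Number of blocks = 7

7


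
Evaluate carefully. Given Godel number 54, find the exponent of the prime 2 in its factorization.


Factorize 54 by dividing by 2 repeatedly.
Division steps: 2 divides 54 exactly 1 time(s).
Exponent of 2 = 1

1


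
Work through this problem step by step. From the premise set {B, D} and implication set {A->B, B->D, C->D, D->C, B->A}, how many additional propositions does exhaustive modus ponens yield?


Initial facts: {B, D}
Apply modus ponens to closure:
  D and D->C  =>  C
  B and B->A  =>  A
Final known: {A, B, C, D}
New propositions: {A, C}
Count = 2

2


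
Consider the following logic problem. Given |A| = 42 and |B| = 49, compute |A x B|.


The Cartesian product A x B contains all ordered pairs (a, b).
|A x B| = |A| * |B| = 42 * 49 = 2058

2058


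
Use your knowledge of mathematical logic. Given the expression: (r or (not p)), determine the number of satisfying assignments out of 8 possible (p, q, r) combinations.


Check all 8 assignments:
p=0, q=0, r=0: 1
p=0, q=0, r=1: 1
p=0, q=1, r=0: 1
p=0, q=1, r=1: 1
p=1, q=0, r=0: 0
p=1, q=0, r=1: 1
p=1, q=1, r=0: 0
p=1, q=1, r=1: 1
Count of True = 6

6


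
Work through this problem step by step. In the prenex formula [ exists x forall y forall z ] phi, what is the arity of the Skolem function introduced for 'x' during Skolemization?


Quantifier prefix: exists x forall y forall z
'x' is existentially quantified at position 1.
No universal quantifiers precede it.
Skolem function arity = 0 (a Skolem constant)

0


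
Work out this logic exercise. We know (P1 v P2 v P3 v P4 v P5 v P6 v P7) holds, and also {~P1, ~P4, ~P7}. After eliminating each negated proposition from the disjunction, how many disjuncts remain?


Original disjuncts (7): P1, P2, P3, P4, P5, P6, P7
Negated (eliminate): ~P1, ~P4, ~P7
Remaining disjuncts: P2, P3, P5, P6
Count = 7 - 3 = 4

4


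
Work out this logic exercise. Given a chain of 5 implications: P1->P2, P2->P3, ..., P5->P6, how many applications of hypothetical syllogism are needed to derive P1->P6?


With 5 implications in a chain connecting 6 propositions:
P1->P2, P2->P3, ..., P5->P6
Steps needed = (number of implications) - 1 = 5 - 1 = 4

4


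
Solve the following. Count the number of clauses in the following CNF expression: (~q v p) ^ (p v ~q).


A CNF formula is a conjunction of clauses.
Clauses are separated by ^.
Counting the conjuncts: 2 clauses.

2


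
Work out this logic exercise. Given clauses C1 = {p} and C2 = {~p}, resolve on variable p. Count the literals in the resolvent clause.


Remove p from C1 and ~p from C2.
C1 remainder: {}
C2 remainder: {}
Union (resolvent): {} (empty clause)
Resolvent has 0 literal(s).

0


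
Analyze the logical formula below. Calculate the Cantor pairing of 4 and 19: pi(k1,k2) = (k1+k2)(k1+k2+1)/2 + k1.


k1 + k2 = 23
(k1+k2)(k1+k2+1)/2 = 23 * 24 / 2 = 276
pi = 276 + 4 = 280

280


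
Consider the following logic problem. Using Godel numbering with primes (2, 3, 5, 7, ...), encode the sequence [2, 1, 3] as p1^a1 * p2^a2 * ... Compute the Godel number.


Encode each element as an exponent of the corresponding prime:
  2^2 = 4
  3^1 = 3
  5^3 = 125
Product = 4 * 3 * 125 = 1500

1500


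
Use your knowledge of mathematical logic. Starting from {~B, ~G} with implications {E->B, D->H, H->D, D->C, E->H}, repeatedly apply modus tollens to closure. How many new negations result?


Initial negated facts: {~B, ~G}
Apply modus tollens to closure:
  ~B and E->B  =>  ~E
Final negated: {~B, ~E, ~G}
New negations: {~E}
Count = 1

1


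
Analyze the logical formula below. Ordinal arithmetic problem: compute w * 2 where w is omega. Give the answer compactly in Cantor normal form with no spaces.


Compute w * 2.
Ordinal * is associative and left-distributive over +, but NOT commutative; for finite n>1, n*w = w but w*n stays w*n.
w * 2 means 2 copies of w concatenated: w*2.
Result = w*2

w*2


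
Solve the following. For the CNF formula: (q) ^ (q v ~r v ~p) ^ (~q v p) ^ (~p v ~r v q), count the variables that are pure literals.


Check each variable for pure literal status:
p: mixed (not pure)
q: mixed (not pure)
r: pure negative
Pure literal count = 1

1


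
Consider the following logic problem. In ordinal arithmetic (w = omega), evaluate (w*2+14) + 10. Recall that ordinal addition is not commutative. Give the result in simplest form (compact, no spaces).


Compute (w*2+14) + 10.
Ordinal + is associative but NOT commutative; for finite n>0, n + w = w but w + n stays w+n.
By associativity: (w*2+14) + 10 = w*2 + (14+10) = w*2+24.
Result = w*2+24

w*2+24


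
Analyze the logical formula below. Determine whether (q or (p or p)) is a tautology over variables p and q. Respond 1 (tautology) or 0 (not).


Check all 4 assignments:
p=0, q=0: 0
p=0, q=1: 1
p=1, q=0: 1
p=1, q=1: 1
Satisfying count = 3/4.
Tautology iff count = 4: no.

0


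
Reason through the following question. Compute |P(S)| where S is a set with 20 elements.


The power set of a set with n elements has 2^n elements.
|P(S)| = 2^20 = 1048576

1048576


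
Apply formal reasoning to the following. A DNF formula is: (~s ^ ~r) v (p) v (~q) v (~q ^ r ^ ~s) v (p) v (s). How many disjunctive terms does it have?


A DNF formula is a disjunction of terms (conjunctions).
Terms are separated by v.
Counting the disjuncts: 6 terms.

6


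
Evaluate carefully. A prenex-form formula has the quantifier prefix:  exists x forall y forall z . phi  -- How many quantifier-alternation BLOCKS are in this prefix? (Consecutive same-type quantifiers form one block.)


Quantifier-type sequence: E A A  (A=forall, E=exists)
Group into maximal same-type runs:
  Ex1 | Ax2
Number of blocks = 2

2


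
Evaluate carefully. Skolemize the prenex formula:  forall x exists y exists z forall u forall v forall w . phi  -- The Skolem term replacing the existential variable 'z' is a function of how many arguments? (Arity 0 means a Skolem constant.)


Quantifier prefix: forall x exists y exists z forall u forall v forall w
'z' is existentially quantified at position 3.
Universal variables preceding it: x
Skolem function arity = 1

1


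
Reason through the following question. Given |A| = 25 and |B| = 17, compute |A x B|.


The Cartesian product A x B contains all ordered pairs (a, b).
|A x B| = |A| * |B| = 25 * 17 = 425

425


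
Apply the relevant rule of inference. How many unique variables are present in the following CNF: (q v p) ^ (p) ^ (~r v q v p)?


Identify each variable that appears in the formula.
Variables found: p, q, r
Count = 3

3


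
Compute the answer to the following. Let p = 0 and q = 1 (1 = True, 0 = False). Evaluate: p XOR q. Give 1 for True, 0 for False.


p = 0, q = 1
Operation: p XOR q
Evaluate: 0 XOR 1 = 1

1


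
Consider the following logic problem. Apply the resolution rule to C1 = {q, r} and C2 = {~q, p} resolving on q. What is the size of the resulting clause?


Remove q from C1 and ~q from C2.
C1 remainder: {r}
C2 remainder: {p}
Union (resolvent): {p, r}
Resolvent has 2 literal(s).

2


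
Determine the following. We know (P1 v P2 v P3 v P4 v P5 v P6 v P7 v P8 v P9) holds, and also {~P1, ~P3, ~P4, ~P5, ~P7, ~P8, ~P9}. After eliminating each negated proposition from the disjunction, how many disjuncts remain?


Original disjuncts (9): P1, P2, P3, P4, P5, P6, P7, P8, P9
Negated (eliminate): ~P1, ~P3, ~P4, ~P5, ~P7, ~P8, ~P9
Remaining disjuncts: P2, P6
Count = 9 - 7 = 2

2


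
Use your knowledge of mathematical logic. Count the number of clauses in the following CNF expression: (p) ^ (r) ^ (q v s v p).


A CNF formula is a conjunction of clauses.
Clauses are separated by ^.
Counting the conjuncts: 3 clauses.

3


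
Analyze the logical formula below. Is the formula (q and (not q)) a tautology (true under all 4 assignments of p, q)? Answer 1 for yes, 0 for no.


Check all 4 assignments:
p=0, q=0: 0
p=0, q=1: 0
p=1, q=0: 0
p=1, q=1: 0
Satisfying count = 0/4.
Tautology iff count = 4: no.

0


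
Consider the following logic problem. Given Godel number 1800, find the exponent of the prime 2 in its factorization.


Factorize 1800 by dividing by 2 repeatedly.
Division steps: 2 divides 1800 exactly 3 time(s).
Exponent of 2 = 3

3


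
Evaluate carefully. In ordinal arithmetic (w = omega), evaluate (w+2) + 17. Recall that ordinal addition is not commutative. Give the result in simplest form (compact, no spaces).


Compute (w+2) + 17.
Ordinal + is associative but NOT commutative; for finite n>0, n + w = w but w + n stays w+n.
By associativity: (w+2) + 17 = w + (2+17) = w+19.
Result = w+19

w+19


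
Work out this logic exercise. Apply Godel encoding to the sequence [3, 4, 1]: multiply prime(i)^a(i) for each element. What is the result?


Encode each element as an exponent of the corresponding prime:
  2^3 = 8
  3^4 = 81
  5^1 = 5
Product = 8 * 81 * 5 = 3240

3240


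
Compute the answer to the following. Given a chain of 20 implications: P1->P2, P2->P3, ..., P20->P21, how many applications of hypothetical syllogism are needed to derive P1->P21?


With 20 implications in a chain connecting 21 propositions:
P1->P2, P2->P3, ..., P20->P21
Steps needed = (number of implications) - 1 = 20 - 1 = 19

19


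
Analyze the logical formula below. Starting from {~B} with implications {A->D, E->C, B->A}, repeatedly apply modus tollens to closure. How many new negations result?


Initial negated facts: {~B}
Apply modus tollens to closure:
  (no implication fires)
Final negated: {~B}
New negations: {(none)}
Count = 0

0


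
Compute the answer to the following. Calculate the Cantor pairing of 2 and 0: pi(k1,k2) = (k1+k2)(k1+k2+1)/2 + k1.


k1 + k2 = 2
(k1+k2)(k1+k2+1)/2 = 2 * 3 / 2 = 3
pi = 3 + 2 = 5

5


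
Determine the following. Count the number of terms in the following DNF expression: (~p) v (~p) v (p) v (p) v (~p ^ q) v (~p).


A DNF formula is a disjunction of terms (conjunctions).
Terms are separated by v.
Counting the disjuncts: 6 terms.

6


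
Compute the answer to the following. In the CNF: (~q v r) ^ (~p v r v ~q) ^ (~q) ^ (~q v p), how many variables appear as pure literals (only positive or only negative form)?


Check each variable for pure literal status:
p: mixed (not pure)
q: pure negative
r: pure positive
Pure literal count = 2

2


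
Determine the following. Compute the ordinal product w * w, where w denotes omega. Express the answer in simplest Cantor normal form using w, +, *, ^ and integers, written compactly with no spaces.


Compute w * w.
Ordinal * is associative and left-distributive over +, but NOT commutative; for finite n>1, n*w = w but w*n stays w*n.
w * w = w^2 by definition.
Result = w^2

w^2


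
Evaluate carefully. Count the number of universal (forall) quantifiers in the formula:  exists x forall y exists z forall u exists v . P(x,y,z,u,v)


Quantifier prefix: exists x forall y exists z forall u exists v
Mark each quantifier type:
  E U E U E
Universal count = 2, Existential count = 3
Asked for universal (forall) quantifiers: 2

2


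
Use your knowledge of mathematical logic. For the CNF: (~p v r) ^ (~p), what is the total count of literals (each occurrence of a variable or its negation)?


Counting literals in each clause:
Clause 1: 2 literal(s)
Clause 2: 1 literal(s)
Total = 3

3


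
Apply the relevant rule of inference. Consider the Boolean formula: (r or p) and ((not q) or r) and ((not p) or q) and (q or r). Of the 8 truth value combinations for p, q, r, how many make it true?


Evaluate all 8 assignments for p, q, r:
p=0, q=0, r=0: 0
p=0, q=0, r=1: 1
p=0, q=1, r=0: 0
p=0, q=1, r=1: 1
p=1, q=0, r=0: 0
p=1, q=0, r=1: 0
p=1, q=1, r=0: 0
p=1, q=1, r=1: 1
Satisfying count = 3

3


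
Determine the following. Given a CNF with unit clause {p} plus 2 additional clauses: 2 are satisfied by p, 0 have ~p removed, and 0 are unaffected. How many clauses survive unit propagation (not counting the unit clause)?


Satisfied (removed): 2
Shortened (remain): 0
Unchanged (remain): 0
Remaining = 0 + 0 = 0

0


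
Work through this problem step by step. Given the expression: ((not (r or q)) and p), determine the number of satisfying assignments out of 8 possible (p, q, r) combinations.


Check all 8 assignments:
p=0, q=0, r=0: 0
p=0, q=0, r=1: 0
p=0, q=1, r=0: 0
p=0, q=1, r=1: 0
p=1, q=0, r=0: 1
p=1, q=0, r=1: 0
p=1, q=1, r=0: 0
p=1, q=1, r=1: 0
Count of True = 1

1


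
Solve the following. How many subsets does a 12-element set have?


The power set of a set with n elements has 2^n elements.
|P(S)| = 2^12 = 4096

4096


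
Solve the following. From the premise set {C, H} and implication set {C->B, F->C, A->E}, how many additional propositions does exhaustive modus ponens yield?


Initial facts: {C, H}
Apply modus ponens to closure:
  C and C->B  =>  B
Final known: {B, C, H}
New propositions: {B}
Count = 1

1


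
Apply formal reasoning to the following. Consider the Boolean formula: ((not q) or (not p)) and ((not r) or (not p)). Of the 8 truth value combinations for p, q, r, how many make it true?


Evaluate all 8 assignments for p, q, r:
p=0, q=0, r=0: 1
p=0, q=0, r=1: 1
p=0, q=1, r=0: 1
p=0, q=1, r=1: 1
p=1, q=0, r=0: 1
p=1, q=0, r=1: 0
p=1, q=1, r=0: 0
p=1, q=1, r=1: 0
Satisfying count = 5

5


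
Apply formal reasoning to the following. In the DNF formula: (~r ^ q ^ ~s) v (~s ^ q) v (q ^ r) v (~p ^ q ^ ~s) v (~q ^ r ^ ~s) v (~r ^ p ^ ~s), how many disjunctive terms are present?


A DNF formula is a disjunction of terms (conjunctions).
Terms are separated by v.
Counting the disjuncts: 6 terms.

6


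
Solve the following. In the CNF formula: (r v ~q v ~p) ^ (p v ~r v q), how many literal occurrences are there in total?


Counting literals in each clause:
Clause 1: 3 literal(s)
Clause 2: 3 literal(s)
Total = 6

6


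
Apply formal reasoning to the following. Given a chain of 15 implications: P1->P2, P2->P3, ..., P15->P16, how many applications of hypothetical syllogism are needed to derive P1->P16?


With 15 implications in a chain connecting 16 propositions:
P1->P2, P2->P3, ..., P15->P16
Steps needed = (number of implications) - 1 = 15 - 1 = 14

14


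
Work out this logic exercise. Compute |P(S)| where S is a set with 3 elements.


The power set of a set with n elements has 2^n elements.
|P(S)| = 2^3 = 8

8


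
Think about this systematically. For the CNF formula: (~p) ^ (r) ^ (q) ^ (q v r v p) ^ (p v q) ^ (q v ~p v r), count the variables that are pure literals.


Check each variable for pure literal status:
p: mixed (not pure)
q: pure positive
r: pure positive
Pure literal count = 2

2


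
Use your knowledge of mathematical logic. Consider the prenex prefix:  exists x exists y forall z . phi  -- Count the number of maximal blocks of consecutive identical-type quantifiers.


Quantifier-type sequence: E E A  (A=forall, E=exists)
Group into maximal same-type runs:
  Ex2 | Ax1
Number of blocks = 2

2


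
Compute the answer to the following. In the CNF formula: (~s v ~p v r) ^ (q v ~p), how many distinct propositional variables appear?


Identify each variable that appears in the formula.
Variables found: p, q, r, s
Count = 4

4


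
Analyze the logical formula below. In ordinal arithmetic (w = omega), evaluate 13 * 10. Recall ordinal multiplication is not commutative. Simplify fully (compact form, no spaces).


Compute 13 * 10.
Ordinal * is associative and left-distributive over +, but NOT commutative; for finite n>1, n*w = w but w*n stays w*n.
Both finite; ordinal * agrees with natural *: 13 * 10 = 130.
Result = 130

130
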